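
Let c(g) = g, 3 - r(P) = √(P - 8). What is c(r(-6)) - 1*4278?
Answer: -4275 - I*√14 ≈ -4275.0 - 3.7417*I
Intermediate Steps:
r(P) = 3 - √(-8 + P) (r(P) = 3 - √(P - 8) = 3 - √(-8 + P))
c(r(-6)) - 1*4278 = (3 - √(-8 - 6)) - 1*4278 = (3 - √(-14)) - 4278 = (3 - I*√14) - 4278 = -4275 - I*√14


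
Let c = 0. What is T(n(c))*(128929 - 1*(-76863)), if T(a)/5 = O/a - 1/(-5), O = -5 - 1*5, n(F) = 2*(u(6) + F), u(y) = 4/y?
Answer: -7511408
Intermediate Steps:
n(F) = 4/3 + 2*F (n(F) = 2*(4/6 + F) = 2*(4*(1/6) + F) = 2*(2/3 + F) = 4/3 + 2*F)
O = -10 (O = -5 - 5 = -10)
T(a) = 1 - 50/a (T(a) = 5*(-10/a - 1/(-5)) = 5*(-10/a - 1*(-1/5)) = 5*(-10/a + 1/5) = 5*(1/5 - 10/a) = 1 - 50/a)
T(n(c))*(128929 - 1*(-76863)) = ((-50 + (4/3 + 2*0))/(4/3 + 2*0))*(128929 - 1*(-76863)) = ((-50 + (4/3 + 0))/(4/3 + 0))*(128929 + 76863) = ((-50 + 4/3)/(4/3))*205792 = ((3/4)*(-146/3))*205792 = -73/2*205792 = -7511408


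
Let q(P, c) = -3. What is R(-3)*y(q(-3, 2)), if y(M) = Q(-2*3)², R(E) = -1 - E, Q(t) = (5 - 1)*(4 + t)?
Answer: 128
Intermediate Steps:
Q(t) = 16 + 4*t (Q(t) = 4*(4 + t) = 16 + 4*t)
y(M) = 64 (y(M) = (16 + 4*(-2*3))² = (16 + 4*(-6))² = (16 - 24)² = (-8)² = 64)
R(-3)*y(q(-3, 2)) = (-1 - 1*(-3))*64 = (-1 + 3)*64 = 2*64 = 128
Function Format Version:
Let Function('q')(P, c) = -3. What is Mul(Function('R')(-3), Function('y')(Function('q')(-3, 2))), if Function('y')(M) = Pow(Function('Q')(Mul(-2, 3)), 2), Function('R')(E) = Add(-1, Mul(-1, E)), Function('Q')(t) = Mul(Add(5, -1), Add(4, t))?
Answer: 128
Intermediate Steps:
Function('Q')(t) = Add(16, Mul(4, t)) (Function('Q')(t) = Mul(4, Add(4, t)) = Add(16, Mul(4, t)))
Function('y')(M) = 64 (Function('y')(M) = Pow(Add(16, Mul(4, Mul(-2, 3))), 2) = Pow(Add(16, Mul(4, -6)), 2) = Pow(Add(16, -24), 2) = Pow(-8, 2) = 64)
Mul(Function('R')(-3), Function('y')(Function('q')(-3, 2))) = Mul(Add(-1, Mul(-1, -3)), 64) = Mul(Add(-1, 3), 64) = Mul(2, 64) = 128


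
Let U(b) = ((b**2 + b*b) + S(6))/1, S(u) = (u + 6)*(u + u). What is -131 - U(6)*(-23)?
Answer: 4837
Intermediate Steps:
S(u) = 2*u*(6 + u) (S(u) = (6 + u)*(2*u) = 2*u*(6 + u))
U(b) = 144 + 2*b**2 (U(b) = ((b**2 + b*b) + 2*6*(6 + 6))/1 = ((b**2 + b**2) + 2*6*12)*1 = (2*b**2 + 144)*1 = (144 + 2*b**2)*1 = 144 + 2*b**2)
-131 - U(6)*(-23) = -131 - (144 + 2*6**2)*(-23) = -131 - (144 + 2*36)*(-23) = -131 - (144 + 72)*(-23) = -131 - 216*(-23) = -131 - 1*(-4968) = -131 + 4968 = 4837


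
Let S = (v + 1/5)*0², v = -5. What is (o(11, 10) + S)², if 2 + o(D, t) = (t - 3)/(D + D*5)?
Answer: 15625/4356 ≈ 3.5870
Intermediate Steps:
o(D, t) = -2 + (-3 + t)/(6*D) (o(D, t) = -2 + (t - 3)/(D + D*5) = -2 + (-3 + t)/(D + 5*D) = -2 + (-3 + t)/((6*D)) = -2 + (-3 + t)*(1/(6*D)) = -2 + (-3 + t)/(6*D))
S = 0 (S = (-5 + 1/5)*0² = (-5 + ⅕)*0 = -24/5*0 = 0)
(o(11, 10) + S)² = ((⅙)*(-3 + 10 - 12*11)/11 + 0)² = ((⅙)*(1/11)*(-3 + 10 - 132) + 0)² = ((⅙)*(1/11)*(-125) + 0)² = (-125/66 + 0)² = (-125/66)² = 15625/4356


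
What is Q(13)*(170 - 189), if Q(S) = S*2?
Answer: -494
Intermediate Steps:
Q(S) = 2*S
Q(13)*(170 - 189) = (2*13)*(170 - 189) = 26*(-19) = -494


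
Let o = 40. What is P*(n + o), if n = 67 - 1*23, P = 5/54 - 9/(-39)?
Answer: 3178/117 ≈ 27.162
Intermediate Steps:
P = 227/702 (P = 5*(1/54) - 9*(-1/39) = 5/54 + 3/13 = 227/702 ≈ 0.32336)
n = 44 (n = 67 - 23 = 44)
P*(n + o) = 227*(44 + 40)/702 = (227/702)*84 = 3178/117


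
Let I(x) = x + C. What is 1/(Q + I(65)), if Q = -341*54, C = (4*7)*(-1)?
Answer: -1/18377 ≈ -5.4416e-5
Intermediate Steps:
C = -28 (C = 28*(-1) = -28)
Q = -18414
I(x) = -28 + x (I(x) = x - 28 = -28 + x)
1/(Q + I(65)) = 1/(-18414 + (-28 + 65)) = 1/(-18414 + 37) = 1/(-18377) = -1/18377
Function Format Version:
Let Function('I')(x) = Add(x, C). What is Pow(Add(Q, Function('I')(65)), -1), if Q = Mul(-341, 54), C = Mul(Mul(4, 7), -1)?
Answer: Rational(-1, 18377) ≈ -5.4416e-5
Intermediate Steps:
C = -28 (C = Mul(28, -1) = -28)
Q = -18414
Function('I')(x) = Add(-28, x) (Function('I')(x) = Add(x, -28) = Add(-28, x))
Pow(Add(Q, Function('I')(65)), -1) = Pow(Add(-18414, Add(-28, 65)), -1) = Pow(Add(-18414, 37), -1) = Pow(-18377, -1) = Rational(-1, 18377)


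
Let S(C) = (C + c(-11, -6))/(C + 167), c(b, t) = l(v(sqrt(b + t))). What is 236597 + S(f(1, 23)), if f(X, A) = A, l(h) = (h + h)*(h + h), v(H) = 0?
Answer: 44953453/190 ≈ 2.3660e+5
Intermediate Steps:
l(h) = 4*h**2 (l(h) = (2*h)*(2*h) = 4*h**2)
c(b, t) = 0 (c(b, t) = 4*0**2 = 4*0 = 0)
S(C) = C/(167 + C) (S(C) = (C + 0)/(C + 167) = C/(167 + C))
236597 + S(f(1, 23)) = 236597 + 23/(167 + 23) = 236597 + 23/190 = 44953453/190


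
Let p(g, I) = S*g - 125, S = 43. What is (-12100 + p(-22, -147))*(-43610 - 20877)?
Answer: 849358277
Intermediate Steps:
p(g, I) = -125 + 43*g (p(g, I) = 43*g - 125 = -125 + 43*g)
(-12100 + p(-22, -147))*(-43610 - 20877) = (-12100 + (-125 + 43*(-22)))*(-43610 - 20877) = (-12100 + (-125 - 946))*(-64487) = (-12100 - 1071)*(-64487) = -13171*(-64487) = 849358277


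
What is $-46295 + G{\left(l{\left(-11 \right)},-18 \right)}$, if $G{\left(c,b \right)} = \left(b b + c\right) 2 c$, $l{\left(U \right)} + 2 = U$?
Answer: $-54381$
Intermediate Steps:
$l{\left(U \right)} = -2 + U$
$G{\left(c,b \right)} = c \left(2 c + 2 b^{2}\right)$ ($G{\left(c,b \right)} = \left(b^{2} + c\right) 2 c = \left(c + b^{2}\right) 2 c = \left(2 c + 2 b^{2}\right) c = c \left(2 c + 2 b^{2}\right)$)
$-46295 + G{\left(l{\left(-11 \right)},-18 \right)} = -46295 + 2 \left(-2 - 11\right) \left(\left(-2 - 11\right) + \left(-18\right)^{2}\right) = -46295 + 2 \left(-13\right) \left(-13 + 324\right) = -46295 + 2 \left(-13\right) 311 = -46295 - 8086 = -54381$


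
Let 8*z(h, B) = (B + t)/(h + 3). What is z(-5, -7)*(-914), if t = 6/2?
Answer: -457/2 ≈ -228.50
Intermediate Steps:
t = 3 (t = 6*(½) = 3)
z(h, B) = (3 + B)/(8*(3 + h)) (z(h, B) = ((B + 3)/(h + 3))/8 = ((3 + B)/(3 + h))/8 = (3 + B)/(8*(3 + h)))
z(-5, -7)*(-914) = ((3 - 7)/(8*(3 - 5)))*(-914) = ((⅛)*(-4)/(-2))*(-914) = ((⅛)*(-½)*(-4))*(-914) = (¼)*(-914) = -457/2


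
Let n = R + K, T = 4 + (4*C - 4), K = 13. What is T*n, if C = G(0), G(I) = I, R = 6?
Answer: 0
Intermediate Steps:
C = 0
T = 0 (T = 4 + (4*0 - 4) = 4 + (0 - 4) = 4 - 4 = 0)
n = 19 (n = 6 + 13 = 19)
T*n = 0*19 = 0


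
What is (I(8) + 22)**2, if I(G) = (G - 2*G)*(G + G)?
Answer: 11236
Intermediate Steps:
I(G) = -2*G**2 (I(G) = (-G)*(2*G) = -2*G**2)
(I(8) + 22)**2 = (-2*8**2 + 22)**2 = (-2*64 + 22)**2 = (-128 + 22)**2 = (-106)**2 = 11236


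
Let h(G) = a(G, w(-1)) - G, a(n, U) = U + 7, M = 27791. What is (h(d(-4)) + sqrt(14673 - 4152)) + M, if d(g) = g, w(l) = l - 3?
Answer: 27798 + 3*sqrt(1169) ≈ 27901.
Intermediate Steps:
w(l) = -3 + l
a(n, U) = 7 + U
h(G) = 3 - G (h(G) = (7 + (-3 - 1)) - G = (7 - 4) - G = 3 - G)
(h(d(-4)) + sqrt(14673 - 4152)) + M = ((3 - 1*(-4)) + sqrt(14673 - 4152)) + 27791 = ((3 + 4) + sqrt(10521)) + 27791 = (7 + 3*sqrt(1169)) + 27791 = 27798 + 3*sqrt(1169)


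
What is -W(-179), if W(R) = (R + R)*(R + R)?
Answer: -128164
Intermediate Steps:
W(R) = 4*R**2 (W(R) = (2*R)*(2*R) = 4*R**2)
-W(-179) = -4*(-179)**2 = -4*32041 = -1*128164 = -128164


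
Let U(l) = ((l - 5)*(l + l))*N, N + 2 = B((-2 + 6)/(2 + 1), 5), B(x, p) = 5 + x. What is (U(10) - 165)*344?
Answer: 276920/3 ≈ 92307.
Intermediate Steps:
N = 13/3 (N = -2 + (5 + (-2 + 6)/(2 + 1)) = -2 + (5 + 4/3) = -2 + 19/3 = 13/3 ≈ 4.3333)
U(l) = 26*l*(-5 + l)/3 (U(l) = ((l - 5)*(l + l))*(13/3) = ((-5 + l)*(2*l))*(13/3) = (2*l*(-5 + l))*(13/3) = 26*l*(-5 + l)/3)
(U(10) - 165)*344 = ((26/3)*10*(-5 + 10) - 165)*344 = ((26/3)*10*5 - 165)*344 = (1300/3 - 165)*344 = (805/3)*344 = 276920/3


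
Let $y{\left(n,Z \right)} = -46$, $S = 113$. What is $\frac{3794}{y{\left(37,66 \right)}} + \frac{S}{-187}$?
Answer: $- \frac{357338}{4301} \approx -83.083$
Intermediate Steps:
$\frac{3794}{y{\left(37,66 \right)}} + \frac{S}{-187} = \frac{3794}{-46} + \frac{113}{-187} = 3794 \left(- \frac{1}{46}\right) + 113 \left(- \frac{1}{187}\right) = - \frac{1897}{23} - \frac{113}{187} = - \frac{357338}{4301}$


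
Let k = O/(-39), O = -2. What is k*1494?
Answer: 996/13 ≈ 76.615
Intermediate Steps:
k = 2/39 (k = -2/(-39) = -2*(-1/39) = 2/39 ≈ 0.051282)
k*1494 = (2/39)*1494 = 996/13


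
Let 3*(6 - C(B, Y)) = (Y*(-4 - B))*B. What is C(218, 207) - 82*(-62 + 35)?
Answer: 3341544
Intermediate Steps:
C(B, Y) = 6 - B*Y*(-4 - B)/3 (C(B, Y) = 6 - Y*(-4 - B)*B/3 = 6 - B*Y*(-4 - B)/3)
C(218, 207) - 82*(-62 + 35) = (6 + (⅓)*207*218² + (4/3)*218*207) - 82*(-62 + 35) = (6 + (⅓)*207*47524 + 60168) - 82*(-27) = (6 + 3279156 + 60168) + 2214 = 3339330 + 2214 = 3341544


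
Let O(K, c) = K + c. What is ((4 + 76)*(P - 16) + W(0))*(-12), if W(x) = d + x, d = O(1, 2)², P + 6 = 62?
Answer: -38508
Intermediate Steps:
P = 56 (P = -6 + 62 = 56)
d = 9 (d = (1 + 2)² = 3² = 9)
W(x) = 9 + x
((4 + 76)*(P - 16) + W(0))*(-12) = ((4 + 76)*(56 - 16) + (9 + 0))*(-12) = (80*40 + 9)*(-12) = (3200 + 9)*(-12) = 3209*(-12) = -38508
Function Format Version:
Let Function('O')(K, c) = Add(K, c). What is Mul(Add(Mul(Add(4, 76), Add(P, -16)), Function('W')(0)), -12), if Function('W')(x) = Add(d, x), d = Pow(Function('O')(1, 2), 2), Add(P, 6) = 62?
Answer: -38508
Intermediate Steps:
P = 56 (P = Add(-6, 62) = 56)
d = 9 (d = Pow(Add(1, 2), 2) = Pow(3, 2) = 9)
Function('W')(x) = Add(9, x)
Mul(Add(Mul(Add(4, 76), Add(P, -16)), Function('W')(0)), -12) = Mul(Add(Mul(Add(4, 76), Add(56, -16)), Add(9, 0)), -12) = Mul(Add(Mul(80, 40), 9), -12) = Mul(Add(3200, 9), -12) = Mul(3209, -12) = -38508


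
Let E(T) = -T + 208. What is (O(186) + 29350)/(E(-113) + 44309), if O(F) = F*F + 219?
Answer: 12833/8926 ≈ 1.4377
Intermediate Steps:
E(T) = 208 - T
O(F) = 219 + F**2 (O(F) = F**2 + 219 = 219 + F**2)
(O(186) + 29350)/(E(-113) + 44309) = ((219 + 186**2) + 29350)/((208 - 1*(-113)) + 44309) = ((219 + 34596) + 29350)/((208 + 113) + 44309) = (34815 + 29350)/(321 + 44309) = 64165/44630 = 64165*(1/44630) = 12833/8926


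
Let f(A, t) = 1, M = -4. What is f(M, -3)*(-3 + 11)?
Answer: 8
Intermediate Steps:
f(M, -3)*(-3 + 11) = 1*(-3 + 11) = 1*8 = 8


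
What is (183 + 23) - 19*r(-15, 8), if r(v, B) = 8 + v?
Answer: 339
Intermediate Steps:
(183 + 23) - 19*r(-15, 8) = (183 + 23) - 19*(8 - 15) = 206 - 19*(-7) = 206 + 133 = 339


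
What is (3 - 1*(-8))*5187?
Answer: 57057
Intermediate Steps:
(3 - 1*(-8))*5187 = (3 + 8)*5187 = 11*5187 = 57057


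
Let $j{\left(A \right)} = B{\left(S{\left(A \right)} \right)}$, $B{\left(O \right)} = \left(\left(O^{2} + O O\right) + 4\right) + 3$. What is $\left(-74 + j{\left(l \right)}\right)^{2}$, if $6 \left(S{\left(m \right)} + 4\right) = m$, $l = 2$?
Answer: $\frac{130321}{81} \approx 1608.9$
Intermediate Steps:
$S{\left(m \right)} = -4 + \frac{m}{6}$
$B{\left(O \right)} = 7 + 2 O^{2}$ ($B{\left(O \right)} = \left(\left(O^{2} + O^{2}\right) + 4\right) + 3 = \left(2 O^{2} + 4\right) + 3 = \left(4 + 2 O^{2}\right) + 3 = 7 + 2 O^{2}$)
$j{\left(A \right)} = 7 + 2 \left(-4 + \frac{A}{6}\right)^{2}$
$\left(-74 + j{\left(l \right)}\right)^{2} = \left(-74 + \left(7 + \frac{\left(-24 + 2\right)^{2}}{18}\right)\right)^{2} = \left(-74 + \left(7 + \frac{\left(-22\right)^{2}}{18}\right)\right)^{2} = \left(-74 + \left(7 + \frac{1}{18} \cdot 484\right)\right)^{2} = \left(-74 + \left(7 + \frac{242}{9}\right)\right)^{2} = \left(-74 + \frac{305}{9}\right)^{2} = \left(- \frac{361}{9}\right)^{2} = \frac{130321}{81}$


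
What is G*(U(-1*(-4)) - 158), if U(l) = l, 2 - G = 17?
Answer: 2310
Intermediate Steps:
G = -15 (G = 2 - 1*17 = 2 - 17 = -15)
G*(U(-1*(-4)) - 158) = -15*(-1*(-4) - 158) = -15*(4 - 158) = -15*(-154) = 2310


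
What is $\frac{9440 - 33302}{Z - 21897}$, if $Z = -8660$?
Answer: $\frac{23862}{30557} \approx 0.7809$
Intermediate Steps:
$\frac{9440 - 33302}{Z - 21897} = \frac{9440 - 33302}{-8660 - 21897} = - \frac{23862}{-30557} = \left(-23862\right) \left(- \frac{1}{30557}\right) = \frac{23862}{30557}$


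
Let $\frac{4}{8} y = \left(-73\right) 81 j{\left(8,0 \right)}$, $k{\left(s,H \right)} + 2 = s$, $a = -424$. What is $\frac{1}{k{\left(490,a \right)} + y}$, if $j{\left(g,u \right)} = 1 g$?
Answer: $- \frac{1}{94120} \approx -1.0625 \cdot 10^{-5}$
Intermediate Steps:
$j{\left(g,u \right)} = g$
$k{\left(s,H \right)} = -2 + s$
$y = -94608$ ($y = 2 \left(-73\right) 81 \cdot 8 = 2 \left(\left(-5913\right) 8\right) = 2 \left(-47304\right) = -94608$)
$\frac{1}{k{\left(490,a \right)} + y} = \frac{1}{\left(-2 + 490\right) - 94608} = \frac{1}{488 - 94608} = \frac{1}{-94120} = - \frac{1}{94120}$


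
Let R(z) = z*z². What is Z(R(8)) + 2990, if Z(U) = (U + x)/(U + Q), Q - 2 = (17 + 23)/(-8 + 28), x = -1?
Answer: 1543351/516 ≈ 2991.0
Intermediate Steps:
Q = 4 (Q = 2 + (17 + 23)/(-8 + 28) = 2 + 40/20 = 2 + 40*(1/20) = 2 + 2 = 4)
R(z) = z³
Z(U) = (-1 + U)/(4 + U) (Z(U) = (U - 1)/(U + 4) = (-1 + U)/(4 + U))
Z(R(8)) + 2990 = (-1 + 8³)/(4 + 8³) + 2990 = (-1 + 512)/(4 + 512) + 2990 = 511/516 + 2990 = 1543351/516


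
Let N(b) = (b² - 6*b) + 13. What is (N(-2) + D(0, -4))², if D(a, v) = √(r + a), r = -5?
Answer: (29 + I*√5)² ≈ 836.0 + 129.69*I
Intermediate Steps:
D(a, v) = √(-5 + a)
N(b) = 13 + b² - 6*b
(N(-2) + D(0, -4))² = ((13 + (-2)² - 6*(-2)) + √(-5 + 0))² = ((13 + 4 + 12) + √(-5))² = (29 + I*√5)²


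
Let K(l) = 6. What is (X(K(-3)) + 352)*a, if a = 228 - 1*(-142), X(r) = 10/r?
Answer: 392570/3 ≈ 1.3086e+5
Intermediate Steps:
a = 370 (a = 228 + 142 = 370)
(X(K(-3)) + 352)*a = (10/6 + 352)*370 = (10*(1/6) + 352)*370 = (5/3 + 352)*370 = (1061/3)*370 = 392570/3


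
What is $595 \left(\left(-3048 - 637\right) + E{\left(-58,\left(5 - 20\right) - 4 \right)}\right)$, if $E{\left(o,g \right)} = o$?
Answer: $-2227085$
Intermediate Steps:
$595 \left(\left(-3048 - 637\right) + E{\left(-58,\left(5 - 20\right) - 4 \right)}\right) = 595 \left(\left(-3048 - 637\right) - 58\right) = 595 \left(-3685 - 58\right) = 595 \left(-3743\right) = -2227085$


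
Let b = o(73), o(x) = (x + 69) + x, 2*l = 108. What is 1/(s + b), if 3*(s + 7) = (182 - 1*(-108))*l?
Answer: 1/5428 ≈ 0.00018423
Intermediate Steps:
l = 54 (l = (1/2)*108 = 54)
o(x) = 69 + 2*x (o(x) = (69 + x) + x = 69 + 2*x)
s = 5213 (s = -7 + ((182 - 1*(-108))*54)/3 = -7 + ((182 + 108)*54)/3 = -7 + (290*54)/3 = -7 + (1/3)*15660 = -7 + 5220 = 5213)
b = 215 (b = 69 + 2*73 = 69 + 146 = 215)
1/(s + b) = 1/(5213 + 215) = 1/5428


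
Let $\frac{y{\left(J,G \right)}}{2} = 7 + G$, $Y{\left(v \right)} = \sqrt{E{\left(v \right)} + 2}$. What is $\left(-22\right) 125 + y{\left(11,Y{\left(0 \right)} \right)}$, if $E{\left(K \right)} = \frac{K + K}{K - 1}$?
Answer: $-2736 + 2 \sqrt{2} \approx -2733.2$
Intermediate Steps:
$E{\left(K \right)} = \frac{2 K}{-1 + K}$
$Y{\left(v \right)} = \sqrt{2 + \frac{2 v}{-1 + v}}$ ($Y{\left(v \right)} = \sqrt{\frac{2 v}{-1 + v} + 2} = \sqrt{2 + \frac{2 v}{-1 + v}}$)
$y{\left(J,G \right)} = 14 + 2 G$ ($y{\left(J,G \right)} = 2 \left(7 + G\right) = 14 + 2 G$)
$\left(-22\right) 125 + y{\left(11,Y{\left(0 \right)} \right)} = \left(-22\right) 125 + \left(14 + 2 \sqrt{2} \sqrt{\frac{-1 + 2 \cdot 0}{-1 + 0}}\right) = -2750 + \left(14 + 2 \sqrt{2} \sqrt{\frac{-1 + 0}{-1}}\right) = -2750 + \left(14 + 2 \sqrt{2} \sqrt{\left(-1\right) \left(-1\right)}\right) = -2750 + \left(14 + 2 \sqrt{2} \sqrt{1}\right) = -2750 + \left(14 + 2 \sqrt{2} \cdot 1\right) = -2750 + \left(14 + 2 \sqrt{2}\right) = -2736 + 2 \sqrt{2}$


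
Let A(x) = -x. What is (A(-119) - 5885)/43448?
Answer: -2883/21724 ≈ -0.13271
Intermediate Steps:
(A(-119) - 5885)/43448 = (-1*(-119) - 5885)/43448 = (119 - 5885)*(1/43448) = -5766*1/43448 = -2883/21724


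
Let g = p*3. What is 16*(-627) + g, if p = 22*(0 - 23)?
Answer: -11550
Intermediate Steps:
p = -506 (p = 22*(-23) = -506)
g = -1518 (g = -506*3 = -1518)
16*(-627) + g = 16*(-627) - 1518 = -10032 - 1518 = -11550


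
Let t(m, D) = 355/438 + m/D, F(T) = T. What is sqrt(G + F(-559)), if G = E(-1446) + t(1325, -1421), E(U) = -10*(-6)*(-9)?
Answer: I*sqrt(8689327654494)/88914 ≈ 33.153*I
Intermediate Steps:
E(U) = -540 (E(U) = 60*(-9) = -540)
t(m, D) = 355/438 + m/D (t(m, D) = 355*(1/438) + m/D = 355/438 + m/D)
G = -336170815/622398 (G = -540 + (355/438 + 1325/(-1421)) = -540 + (355/438 + 1325*(-1/1421)) = -540 + (355/438 - 1325/1421) = -540 - 75895/622398 = -336170815/622398 ≈ -540.12)
sqrt(G + F(-559)) = sqrt(-336170815/622398 - 559) = sqrt(-684091297/622398) = I*sqrt(8689327654494)/88914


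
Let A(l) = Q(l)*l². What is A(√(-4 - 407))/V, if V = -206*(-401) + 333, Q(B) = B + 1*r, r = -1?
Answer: 411/82939 - 411*I*√411/82939 ≈ 0.0049554 - 0.10046*I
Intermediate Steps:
Q(B) = -1 + B (Q(B) = B + 1*(-1) = B - 1 = -1 + B)
A(l) = l²*(-1 + l) (A(l) = (-1 + l)*l² = l²*(-1 + l))
V = 82939 (V = 82606 + 333 = 82939)
A(√(-4 - 407))/V = ((√(-4 - 407))²*(-1 + √(-4 - 407)))/82939 = ((√(-411))²*(-1 + √(-411)))*(1/82939) = ((I*√411)²*(-1 + I*√411))*(1/82939) = -411*(-1 + I*√411)*(1/82939) = (411 - 411*I*√411)*(1/82939) = 411/82939 - 411*I*√411/82939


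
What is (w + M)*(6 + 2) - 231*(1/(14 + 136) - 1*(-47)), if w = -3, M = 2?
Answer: -543327/50 ≈ -10867.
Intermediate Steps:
(w + M)*(6 + 2) - 231*(1/(14 + 136) - 1*(-47)) = (-3 + 2)*(6 + 2) - 231*(1/(14 + 136) - 1*(-47)) = -1*8 - 231*(1/150 + 47) = -8 - 231*(1/150 + 47) = -8 - 231*7051/150 = -8 - 542927/50 = -543327/50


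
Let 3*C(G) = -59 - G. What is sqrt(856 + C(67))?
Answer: sqrt(814) ≈ 28.531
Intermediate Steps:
C(G) = -59/3 - G/3 (C(G) = (-59 - G)/3 = -59/3 - G/3)
sqrt(856 + C(67)) = sqrt(856 + (-59/3 - 1/3*67)) = sqrt(856 + (-59/3 - 67/3)) = sqrt(856 - 42) = sqrt(814)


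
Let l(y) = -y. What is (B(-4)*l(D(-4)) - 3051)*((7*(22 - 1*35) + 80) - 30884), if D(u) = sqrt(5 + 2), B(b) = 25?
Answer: 94260645 + 772375*sqrt(7) ≈ 9.6304e+7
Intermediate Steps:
D(u) = sqrt(7)
(B(-4)*l(D(-4)) - 3051)*((7*(22 - 1*35) + 80) - 30884) = (25*(-sqrt(7)) - 3051)*((7*(22 - 1*35) + 80) - 30884) = (-25*sqrt(7) - 3051)*((7*(22 - 35) + 80) - 30884) = (-3051 - 25*sqrt(7))*((7*(-13) + 80) - 30884) = (-3051 - 25*sqrt(7))*((-91 + 80) - 30884) = (-3051 - 25*sqrt(7))*(-11 - 30884) = (-3051 - 25*sqrt(7))*(-30895) = 94260645 + 772375*sqrt(7)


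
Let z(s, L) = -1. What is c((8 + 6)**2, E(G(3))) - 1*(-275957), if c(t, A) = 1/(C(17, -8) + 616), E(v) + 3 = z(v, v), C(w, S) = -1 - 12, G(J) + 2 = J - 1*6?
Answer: 166402072/603 ≈ 2.7596e+5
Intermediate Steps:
G(J) = -8 + J (G(J) = -2 + (J - 1*6) = -2 + (J - 6) = -2 + (-6 + J) = -8 + J)
C(w, S) = -13
E(v) = -4 (E(v) = -3 - 1 = -4)
c(t, A) = 1/603 (c(t, A) = 1/(-13 + 616) = 1/603)
c((8 + 6)**2, E(G(3))) - 1*(-275957) = 1/603 - 1*(-275957) = 1/603 + 275957 = 166402072/603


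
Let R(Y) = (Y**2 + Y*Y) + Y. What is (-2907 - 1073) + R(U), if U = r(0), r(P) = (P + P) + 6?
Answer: -3902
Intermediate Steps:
r(P) = 6 + 2*P (r(P) = 2*P + 6 = 6 + 2*P)
U = 6 (U = 6 + 2*0 = 6 + 0 = 6)
R(Y) = Y + 2*Y**2 (R(Y) = (Y**2 + Y**2) + Y = 2*Y**2 + Y = Y + 2*Y**2)
(-2907 - 1073) + R(U) = (-2907 - 1073) + 6*(1 + 2*6) = -3980 + 6*(1 + 12) = -3980 + 6*13 = -3980 + 78 = -3902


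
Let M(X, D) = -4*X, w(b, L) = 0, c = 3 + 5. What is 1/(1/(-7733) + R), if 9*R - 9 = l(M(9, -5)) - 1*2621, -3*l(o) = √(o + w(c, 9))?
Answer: -1405762312185/407983883143181 + 1076387202*I/407983883143181 ≈ -0.0034456 + 2.6383e-6*I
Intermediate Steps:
c = 8
l(o) = -√o/3 (l(o) = -√(o + 0)/3 = -√o/3)
R = -2612/9 - 2*I/9 (R = 1 + (-6*I/3 - 1*2621)/9 = 1 + (-2*I - 2621)/9 = 1 + (-2621 - 2*I)/9 = 1 + (-2621/9 - 2*I/9) = -2612/9 - 2*I/9 ≈ -290.22 - 0.22222*I)
1/(1/(-7733) + R) = 1/(1/(-7733) + (-2612/9 - 2*I/9)) = 1/(-1/7733 + (-2612/9 - 2*I/9)) = 1/(-20198605/69597 - 2*I/9) = 4843742409*(-20198605/69597 + 2*I/9)/407983883143181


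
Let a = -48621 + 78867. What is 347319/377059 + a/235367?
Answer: 93151957587/88747245653 ≈ 1.0496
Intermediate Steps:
a = 30246
347319/377059 + a/235367 = 347319/377059 + 30246/235367 = 93151957587/88747245653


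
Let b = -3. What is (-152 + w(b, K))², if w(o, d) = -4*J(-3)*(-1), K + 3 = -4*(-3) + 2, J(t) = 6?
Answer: 16384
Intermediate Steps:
K = 11 (K = -3 + (-4*(-3) + 2) = -3 + (12 + 2) = -3 + 14 = 11)
w(o, d) = 24 (w(o, d) = -4*6*(-1) = -24*(-1) = 24)
(-152 + w(b, K))² = (-152 + 24)² = (-128)² = 16384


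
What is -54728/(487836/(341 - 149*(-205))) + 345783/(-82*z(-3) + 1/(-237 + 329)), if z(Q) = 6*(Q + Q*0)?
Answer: -53503947647312/16561178487 ≈ -3230.7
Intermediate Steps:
z(Q) = 6*Q (z(Q) = 6*(Q + 0) = 6*Q)
-54728/(487836/(341 - 149*(-205))) + 345783/(-82*z(-3) + 1/(-237 + 329)) = -54728/(487836/(341 - 149*(-205))) + 345783/(-492*(-3) + 1/(-237 + 329)) = -54728/(487836/(341 + 30545)) + 345783/(-82*(-18) + 1/92) = -54728/(487836/30886) + 345783/(1476 + 1/92) = -54728/(487836*(1/30886)) + 345783/(135793/92) = -54728/243918/15443 + 345783*(92/135793) = -54728*15443/243918 + 31812036/135793 = -422582252/121959 + 31812036/135793 = -53503947647312/16561178487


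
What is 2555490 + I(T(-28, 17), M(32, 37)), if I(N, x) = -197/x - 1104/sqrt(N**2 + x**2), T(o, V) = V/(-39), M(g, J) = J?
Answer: 94552933/37 - 21528*sqrt(2082538)/1041269 ≈ 2.5555e+6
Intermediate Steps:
T(o, V) = -V/39 (T(o, V) = V*(-1/39) = -V/39)
I(N, x) = -1104/sqrt(N**2 + x**2) - 197/x (I(N, x) = -197/x - 1104/sqrt(N**2 + x**2) = -1104/sqrt(N**2 + x**2) - 197/x)
2555490 + I(T(-28, 17), M(32, 37)) = 2555490 + (-1104/sqrt((-1/39*17)**2 + 37**2) - 197/37) = 2555490 + (-1104/sqrt((-17/39)**2 + 1369) - 197*1/37) = 2555490 + (-1104/sqrt(289/1521 + 1369) - 197/37) = 2555490 + (-21528*sqrt(2082538)/1041269 - 197/37) = 2555490 + (-197/37 - 21528*sqrt(2082538)/1041269) = 94552933/37 - 21528*sqrt(2082538)/1041269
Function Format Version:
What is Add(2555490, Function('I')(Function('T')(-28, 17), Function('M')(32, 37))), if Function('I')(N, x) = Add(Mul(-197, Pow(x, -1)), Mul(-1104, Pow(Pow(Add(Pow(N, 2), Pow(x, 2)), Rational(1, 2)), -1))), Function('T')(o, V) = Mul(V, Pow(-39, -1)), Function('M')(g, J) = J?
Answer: Add(Rational(94552933, 37), Mul(Rational(-21528, 1041269), Pow(2082538, Rational(1, 2)))) ≈ 2.5555e+6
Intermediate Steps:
Function('T')(o, V) = Mul(Rational(-1, 39), V) (Function('T')(o, V) = Mul(V, Rational(-1, 39)) = Mul(Rational(-1, 39), V))
Function('I')(N, x) = Add(Mul(-1104, Pow(Add(Pow(N, 2), Pow(x, 2)), Rational(-1, 2))), Mul(-197, Pow(x, -1))) (Function('I')(N, x) = Add(Mul(-197, Pow(x, -1)), Mul(-1104, Pow(Add(Pow(N, 2), Pow(x, 2)), Rational(-1, 2)))) = Add(Mul(-1104, Pow(Add(Pow(N, 2), Pow(x, 2)), Rational(-1, 2))), Mul(-197, Pow(x, -1))))
Add(2555490, Function('I')(Function('T')(-28, 17), Function('M')(32, 37))) = Add(2555490, Add(Mul(-1104, Pow(Add(Pow(Mul(Rational(-1, 39), 17), 2), Pow(37, 2)), Rational(-1, 2))), Mul(-197, Pow(37, -1)))) = Add(2555490, Add(Mul(-1104, Pow(Add(Pow(Rational(-17, 39), 2), 1369), Rational(-1, 2))), Mul(-197, Rational(1, 37)))) = Add(2555490, Add(Mul(-1104, Pow(Add(Rational(289, 1521), 1369), Rational(-1, 2))), Rational(-197, 37))) = Add(2555490, Add(Mul(-1104, Pow(Rational(2082538, 1521), Rational(-1, 2))), Rational(-197, 37))) = Add(2555490, Add(Mul(-1104, Mul(Rational(39, 2082538), Pow(2082538, Rational(1, 2)))), Rational(-197, 37))) = Add(2555490, Add(Mul(Rational(-21528, 1041269), Pow(2082538, Rational(1, 2))), Rational(-197, 37))) = Add(2555490, Add(Rational(-197, 37), Mul(Rational(-21528, 1041269), Pow(2082538, Rational(1, 2))))) = Add(Rational(94552933, 37), Mul(Rational(-21528, 1041269), Pow(2082538, Rational(1, 2))))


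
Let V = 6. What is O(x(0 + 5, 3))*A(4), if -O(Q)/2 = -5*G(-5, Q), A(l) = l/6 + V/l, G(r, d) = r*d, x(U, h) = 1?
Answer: -325/3 ≈ -108.33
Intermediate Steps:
G(r, d) = d*r
A(l) = 6/l + l/6 (A(l) = l/6 + 6/l = 6/l + l/6)
O(Q) = -50*Q (O(Q) = -(-10)*Q*(-5) = -(-10)*(-5*Q) = -50*Q)
O(x(0 + 5, 3))*A(4) = (-50*1)*(6/4 + (⅙)*4) = -50*(6*(¼) + ⅔) = -50*(3/2 + ⅔) = -50*13/6 = -325/3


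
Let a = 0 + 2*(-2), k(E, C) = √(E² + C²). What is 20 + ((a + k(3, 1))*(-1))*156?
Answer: 644 - 156*√10 ≈ 150.68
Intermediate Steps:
k(E, C) = √(C² + E²)
a = -4 (a = 0 - 4 = -4)
20 + ((a + k(3, 1))*(-1))*156 = 20 + ((-4 + √(1² + 3²))*(-1))*156 = 20 + ((-4 + √(1 + 9))*(-1))*156 = 20 + ((-4 + √10)*(-1))*156 = 20 + (4 - √10)*156 = 20 + (624 - 156*√10) = 644 - 156*√10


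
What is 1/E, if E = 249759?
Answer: 1/249759 ≈ 4.0039e-6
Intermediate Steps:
1/E = 1/249759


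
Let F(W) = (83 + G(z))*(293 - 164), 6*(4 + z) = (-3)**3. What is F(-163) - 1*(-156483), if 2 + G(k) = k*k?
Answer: 705009/4 ≈ 1.7625e+5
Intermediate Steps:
z = -17/2 (z = -4 + (1/6)*(-3)**3 = -4 + (1/6)*(-27) = -4 - 9/2 = -17/2 ≈ -8.5000)
G(k) = -2 + k**2 (G(k) = -2 + k*k = -2 + k**2)
F(W) = 79077/4 (F(W) = (83 + (-2 + (-17/2)**2))*(293 - 164) = (83 + (-2 + 289/4))*129 = (83 + 281/4)*129 = (613/4)*129 = 79077/4)
F(-163) - 1*(-156483) = 79077/4 - 1*(-156483) = 79077/4 + 156483 = 705009/4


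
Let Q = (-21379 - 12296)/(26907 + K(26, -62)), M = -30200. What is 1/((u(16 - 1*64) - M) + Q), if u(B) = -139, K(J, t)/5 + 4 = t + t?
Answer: 26267/789578612 ≈ 3.3267e-5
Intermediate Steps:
K(J, t) = -20 + 10*t (K(J, t) = -20 + 5*(t + t) = -20 + 5*(2*t) = -20 + 10*t)
Q = -33675/26267 (Q = (-21379 - 12296)/(26907 + (-20 + 10*(-62))) = -33675/(26907 + (-20 - 620)) = -33675/(26907 - 640) = -33675/26267 ≈ -1.2820)
1/((u(16 - 1*64) - M) + Q) = 1/((-139 - 1*(-30200)) - 33675/26267) = 1/((-139 + 30200) - 33675/26267) = 1/(30061 - 33675/26267) = 1/(789578612/26267) = 26267/789578612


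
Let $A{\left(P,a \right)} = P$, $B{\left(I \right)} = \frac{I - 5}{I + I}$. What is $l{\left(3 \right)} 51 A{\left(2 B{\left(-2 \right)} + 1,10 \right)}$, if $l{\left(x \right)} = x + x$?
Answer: $1377$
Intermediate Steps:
$B{\left(I \right)} = \frac{-5 + I}{2 I}$
$l{\left(x \right)} = 2 x$
$l{\left(3 \right)} 51 A{\left(2 B{\left(-2 \right)} + 1,10 \right)} = 2 \cdot 3 \cdot 51 \left(2 \frac{-5 - 2}{2 \left(-2\right)} + 1\right) = 6 \cdot 51 \left(2 \cdot \frac{1}{2} \left(- \frac{1}{2}\right) \left(-7\right) + 1\right) = 306 \left(2 \cdot \frac{7}{4} + 1\right) = 306 \left(\frac{7}{2} + 1\right) = 306 \cdot \frac{9}{2} = 1377$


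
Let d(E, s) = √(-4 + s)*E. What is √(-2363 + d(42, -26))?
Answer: √(-2363 + 42*I*√30) ≈ 2.3634 + 48.668*I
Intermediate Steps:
d(E, s) = E*√(-4 + s)
√(-2363 + d(42, -26)) = √(-2363 + 42*√(-4 - 26)) = √(-2363 + 42*√(-30)) = √(-2363 + 42*(I*√30)) = √(-2363 + 42*I*√30)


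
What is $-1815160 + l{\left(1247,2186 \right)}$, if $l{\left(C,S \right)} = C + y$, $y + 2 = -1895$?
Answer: $-1815810$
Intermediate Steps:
$y = -1897$ ($y = -2 - 1895 = -1897$)
$l{\left(C,S \right)} = -1897 + C$ ($l{\left(C,S \right)} = C - 1897 = -1897 + C$)
$-1815160 + l{\left(1247,2186 \right)} = -1815160 + \left(-1897 + 1247\right) = -1815160 - 650 = -1815810$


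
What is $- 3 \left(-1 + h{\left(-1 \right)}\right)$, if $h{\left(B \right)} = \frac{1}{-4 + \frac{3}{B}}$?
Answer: $\frac{24}{7} \approx 3.4286$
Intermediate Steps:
$- 3 \left(-1 + h{\left(-1 \right)}\right) = - 3 \left(-1 - - \frac{1}{-3 + 4 \left(-1\right)}\right) = - 3 \left(-1 - - \frac{1}{-3 - 4}\right) = - 3 \left(-1 - - \frac{1}{-7}\right) = - 3 \left(-1 - \left(-1\right) \left(- \frac{1}{7}\right)\right) = - 3 \left(-1 - \frac{1}{7}\right) = \left(-3\right) \left(- \frac{8}{7}\right) = \frac{24}{7}$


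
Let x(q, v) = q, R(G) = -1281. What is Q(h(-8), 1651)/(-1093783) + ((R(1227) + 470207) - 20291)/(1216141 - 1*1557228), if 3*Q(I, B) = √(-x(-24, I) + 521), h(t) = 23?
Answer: -448635/341087 - √545/3281349 ≈ -1.3153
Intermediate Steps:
Q(I, B) = √545/3 (Q(I, B) = √(-1*(-24) + 521)/3 = √(24 + 521)/3 = √545/3)
Q(h(-8), 1651)/(-1093783) + ((R(1227) + 470207) - 20291)/(1216141 - 1*1557228) = (√545/3)/(-1093783) + ((-1281 + 470207) - 20291)/(1216141 - 1*1557228) = (√545/3)*(-1/1093783) + (468926 - 20291)/(1216141 - 1557228) = -√545/3281349 + 448635/(-341087) = -√545/3281349 + 448635*(-1/341087) = -√545/3281349 - 448635/341087 = -448635/341087 - √545/3281349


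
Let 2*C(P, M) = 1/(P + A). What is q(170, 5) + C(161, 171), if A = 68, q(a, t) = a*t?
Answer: 389301/458 ≈ 850.00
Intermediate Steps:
C(P, M) = 1/(2*(68 + P)) (C(P, M) = 1/(2*(P + 68)) = 1/(2*(68 + P)))
q(170, 5) + C(161, 171) = 170*5 + 1/(2*(68 + 161)) = 850 + (1/2)/229 = 850 + (1/2)*(1/229) = 850 + 1/458 = 389301/458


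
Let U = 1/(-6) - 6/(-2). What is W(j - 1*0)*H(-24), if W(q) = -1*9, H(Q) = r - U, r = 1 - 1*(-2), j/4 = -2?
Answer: -3/2 ≈ -1.5000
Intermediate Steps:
j = -8 (j = 4*(-2) = -8)
r = 3 (r = 1 + 2 = 3)
U = 17/6 (U = 1*(-⅙) - 6*(-½) = -⅙ + 3 = 17/6 ≈ 2.8333)
H(Q) = ⅙ (H(Q) = 3 - 1*17/6 = 3 - 17/6 = ⅙)
W(q) = -9
W(j - 1*0)*H(-24) = -9*⅙ = -3/2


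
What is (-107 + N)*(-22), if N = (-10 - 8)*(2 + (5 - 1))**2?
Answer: 16610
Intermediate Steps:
N = -648 (N = -18*(2 + 4)**2 = -18*6**2 = -18*36 = -648)
(-107 + N)*(-22) = (-107 - 648)*(-22) = -755*(-22) = 16610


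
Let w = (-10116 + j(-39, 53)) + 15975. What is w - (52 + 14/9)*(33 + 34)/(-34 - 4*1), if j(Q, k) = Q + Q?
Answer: 1004698/171 ≈ 5875.4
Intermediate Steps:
j(Q, k) = 2*Q
w = 5781 (w = (-10116 + 2*(-39)) + 15975 = (-10116 - 78) + 15975 = -10194 + 15975 = 5781)
w - (52 + 14/9)*(33 + 34)/(-34 - 4*1) = 5781 - (52 + 14/9)*(33 + 34)/(-34 - 4*1) = 5781 - (52 + 14*(1/9))*67/(-34 - 4) = 5781 - (52 + 14/9)*67/(-38) = 5781 - 482*67*(-1/38)/9 = 5781 - 482*(-67)/(9*38) = 5781 - 1*(-16147/171) = 5781 + 16147/171 = 1004698/171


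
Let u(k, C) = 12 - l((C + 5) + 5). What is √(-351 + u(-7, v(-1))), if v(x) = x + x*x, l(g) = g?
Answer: I*√349 ≈ 18.682*I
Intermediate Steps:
v(x) = x + x²
u(k, C) = 2 - C (u(k, C) = 12 - ((C + 5) + 5) = 12 - ((5 + C) + 5) = 12 - (10 + C) = 12 + (-10 - C) = 2 - C)
√(-351 + u(-7, v(-1))) = √(-351 + (2 - (-1)*(1 - 1))) = √(-351 + (2 - (-1)*0)) = √(-351 + (2 - 1*0)) = √(-351 + (2 + 0)) = √(-351 + 2) = √(-349) = I*√349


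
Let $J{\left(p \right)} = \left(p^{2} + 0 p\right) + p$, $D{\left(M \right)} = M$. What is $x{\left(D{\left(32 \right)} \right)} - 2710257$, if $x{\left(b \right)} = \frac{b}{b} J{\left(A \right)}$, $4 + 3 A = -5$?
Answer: $-2710251$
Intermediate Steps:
$A = -3$ ($A = - \frac{4}{3} + \frac{1}{3} \left(-5\right) = - \frac{4}{3} - \frac{5}{3} = -3$)
$J{\left(p \right)} = p + p^{2}$ ($J{\left(p \right)} = \left(p^{2} + 0\right) + p = p^{2} + p = p + p^{2}$)
$x{\left(b \right)} = 6$ ($x{\left(b \right)} = \frac{b}{b} \left(- 3 \left(1 - 3\right)\right) = 1 \left(\left(-3\right) \left(-2\right)\right) = 1 \cdot 6 = 6$)
$x{\left(D{\left(32 \right)} \right)} - 2710257 = 6 - 2710257 = -2710251$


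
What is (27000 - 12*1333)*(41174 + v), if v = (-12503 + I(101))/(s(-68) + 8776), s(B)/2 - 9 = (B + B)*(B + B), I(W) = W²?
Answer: 3457439307308/7631 ≈ 4.5308e+8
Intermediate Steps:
s(B) = 18 + 8*B² (s(B) = 18 + 2*((B + B)*(B + B)) = 18 + 2*((2*B)*(2*B)) = 18 + 2*(4*B²) = 18 + 8*B²)
v = -1151/22893 (v = (-12503 + 101²)/((18 + 8*(-68)²) + 8776) = (-12503 + 10201)/((18 + 8*4624) + 8776) = -2302/((18 + 36992) + 8776) = -2302/(37010 + 8776) = -2302/45786 = -2302*1/45786 = -1151/22893 ≈ -0.050277)
(27000 - 12*1333)*(41174 + v) = (27000 - 12*1333)*(41174 - 1151/22893) = (27000 - 15996)*(942595231/22893) = 11004*(942595231/22893) = 3457439307308/7631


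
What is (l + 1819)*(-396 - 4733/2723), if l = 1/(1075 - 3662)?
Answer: -5096522351832/7044401 ≈ -7.2349e+5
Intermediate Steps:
l = -1/2587 (l = 1/(-2587) = -1/2587 ≈ -0.00038655)
(l + 1819)*(-396 - 4733/2723) = (-1/2587 + 1819)*(-396 - 4733/2723) = 4705752*(-396 - 4733*1/2723)/2587 = 4705752*(-396 - 4733/2723)/2587 = (4705752/2587)*(-1083041/2723) = -5096522351832/7044401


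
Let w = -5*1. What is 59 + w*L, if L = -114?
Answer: 629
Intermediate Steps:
w = -5
59 + w*L = 59 - 5*(-114) = 59 + 570 = 629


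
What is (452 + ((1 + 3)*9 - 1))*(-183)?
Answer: -89121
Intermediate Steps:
(452 + ((1 + 3)*9 - 1))*(-183) = (452 + (4*9 - 1))*(-183) = (452 + (36 - 1))*(-183) = (452 + 35)*(-183) = 487*(-183) = -89121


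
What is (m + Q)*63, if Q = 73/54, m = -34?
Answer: -12341/6 ≈ -2056.8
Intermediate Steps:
Q = 73/54 (Q = 73*(1/54) = 73/54 ≈ 1.3519)
(m + Q)*63 = (-34 + 73/54)*63 = -1763/54*63 = -12341/6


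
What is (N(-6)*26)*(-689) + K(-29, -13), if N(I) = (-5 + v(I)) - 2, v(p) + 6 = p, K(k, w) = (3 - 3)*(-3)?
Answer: 340366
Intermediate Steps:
K(k, w) = 0 (K(k, w) = 0*(-3) = 0)
v(p) = -6 + p
N(I) = -13 + I (N(I) = (-5 + (-6 + I)) - 2 = (-11 + I) - 2 = -13 + I)
(N(-6)*26)*(-689) + K(-29, -13) = ((-13 - 6)*26)*(-689) + 0 = -19*26*(-689) + 0 = -494*(-689) + 0 = 340366 + 0 = 340366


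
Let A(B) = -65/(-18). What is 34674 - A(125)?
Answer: 624067/18 ≈ 34670.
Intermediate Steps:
A(B) = 65/18 (A(B) = -65*(-1/18) = 65/18)
34674 - A(125) = 34674 - 1*65/18 = 34674 - 65/18 = 624067/18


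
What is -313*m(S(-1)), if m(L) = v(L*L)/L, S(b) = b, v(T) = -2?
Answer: -626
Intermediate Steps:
m(L) = -2/L
-313*m(S(-1)) = -(-626)/(-1) = -(-626)*(-1) = -313*2 = -626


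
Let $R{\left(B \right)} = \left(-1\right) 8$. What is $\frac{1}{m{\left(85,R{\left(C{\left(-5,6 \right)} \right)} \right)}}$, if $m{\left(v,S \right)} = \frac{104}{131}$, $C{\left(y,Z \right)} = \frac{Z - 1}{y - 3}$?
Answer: $\frac{131}{104} \approx 1.2596$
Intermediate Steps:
$C{\left(y,Z \right)} = \frac{-1 + Z}{-3 + y}$
$R{\left(B \right)} = -8$
$m{\left(v,S \right)} = \frac{104}{131}$ ($m{\left(v,S \right)} = 104 \cdot \frac{1}{131} = \frac{104}{131}$)
$\frac{1}{m{\left(85,R{\left(C{\left(-5,6 \right)} \right)} \right)}} = \frac{1}{\frac{104}{131}} = \frac{131}{104}$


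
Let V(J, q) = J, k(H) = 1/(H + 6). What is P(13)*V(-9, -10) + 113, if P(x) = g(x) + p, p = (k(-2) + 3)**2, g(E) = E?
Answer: -1585/16 ≈ -99.063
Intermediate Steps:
k(H) = 1/(6 + H)
p = 169/16 (p = (1/(6 - 2) + 3)**2 = (1/4 + 3)**2 = (13/4)**2 = 169/16 ≈ 10.563)
P(x) = 169/16 + x (P(x) = x + 169/16 = 169/16 + x)
P(13)*V(-9, -10) + 113 = (169/16 + 13)*(-9) + 113 = (377/16)*(-9) + 113 = -3393/16 + 113 = -1585/16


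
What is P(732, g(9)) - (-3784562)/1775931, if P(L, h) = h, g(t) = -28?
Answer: -45941506/1775931 ≈ -25.869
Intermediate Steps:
P(732, g(9)) - (-3784562)/1775931 = -28 - (-3784562)/1775931 = -28 - 1*(-3784562/1775931) = -28 + 3784562/1775931 = -45941506/1775931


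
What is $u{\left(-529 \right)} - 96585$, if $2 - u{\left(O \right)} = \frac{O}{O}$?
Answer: $-96584$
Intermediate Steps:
$u{\left(O \right)} = 1$ ($u{\left(O \right)} = 2 - \frac{O}{O} = 2 - 1 = 1$)
$u{\left(-529 \right)} - 96585 = 1 - 96585 = -96584$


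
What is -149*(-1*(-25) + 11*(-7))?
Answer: 7748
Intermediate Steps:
-149*(-1*(-25) + 11*(-7)) = -149*(25 - 77) = -149*(-52) = 7748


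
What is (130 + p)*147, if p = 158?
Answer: 42336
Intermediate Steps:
(130 + p)*147 = (130 + 158)*147 = 288*147 = 42336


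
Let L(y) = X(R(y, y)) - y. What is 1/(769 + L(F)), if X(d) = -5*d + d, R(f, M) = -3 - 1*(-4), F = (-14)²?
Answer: 1/569 ≈ 0.0017575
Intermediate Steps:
F = 196
R(f, M) = 1 (R(f, M) = -3 + 4 = 1)
X(d) = -4*d
L(y) = -4 - y (L(y) = -4*1 - y = -4 - y)
1/(769 + L(F)) = 1/(769 + (-4 - 1*196)) = 1/(769 + (-4 - 196)) = 1/(769 - 200) = 1/569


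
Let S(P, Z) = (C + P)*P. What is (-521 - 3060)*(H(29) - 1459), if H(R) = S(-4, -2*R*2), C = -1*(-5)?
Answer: 5239003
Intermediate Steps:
C = 5
S(P, Z) = P*(5 + P) (S(P, Z) = (5 + P)*P = P*(5 + P))
H(R) = -4 (H(R) = -4*(5 - 4) = -4*1 = -4)
(-521 - 3060)*(H(29) - 1459) = (-521 - 3060)*(-4 - 1459) = -3581*(-1463) = 5239003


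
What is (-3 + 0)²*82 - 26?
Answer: 712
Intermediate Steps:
(-3 + 0)²*82 - 26 = (-3)²*82 - 26 = 9*82 - 26 = 738 - 26 = 712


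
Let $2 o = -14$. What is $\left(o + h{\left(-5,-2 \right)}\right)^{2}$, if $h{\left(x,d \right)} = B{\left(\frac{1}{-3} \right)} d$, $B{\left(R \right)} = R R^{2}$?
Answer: $\frac{34969}{729} \approx 47.968$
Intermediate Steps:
$o = -7$ ($o = \frac{1}{2} \left(-14\right) = -7$)
$B{\left(R \right)} = R^{3}$
$h{\left(x,d \right)} = - \frac{d}{27}$ ($h{\left(x,d \right)} = \left(\frac{1}{-3}\right)^{3} d = \left(- \frac{1}{3}\right)^{3} d = - \frac{d}{27}$)
$\left(o + h{\left(-5,-2 \right)}\right)^{2} = \left(-7 - - \frac{2}{27}\right)^{2} = \left(-7 + \frac{2}{27}\right)^{2} = \left(- \frac{187}{27}\right)^{2} = \frac{34969}{729}$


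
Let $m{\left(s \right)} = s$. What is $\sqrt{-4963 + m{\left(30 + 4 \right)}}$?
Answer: $i \sqrt{4929} \approx 70.207 i$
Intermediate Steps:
$\sqrt{-4963 + m{\left(30 + 4 \right)}} = \sqrt{-4963 + \left(30 + 4\right)} = \sqrt{-4963 + 34} = \sqrt{-4929} = i \sqrt{4929}$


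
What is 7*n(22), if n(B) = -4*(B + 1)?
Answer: -644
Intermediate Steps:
n(B) = -4 - 4*B (n(B) = -4*(1 + B) = -4 - 4*B)
7*n(22) = 7*(-4 - 4*22) = 7*(-4 - 88) = 7*(-92) = -644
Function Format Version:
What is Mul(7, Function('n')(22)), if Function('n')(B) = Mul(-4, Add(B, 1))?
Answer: -644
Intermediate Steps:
Function('n')(B) = Add(-4, Mul(-4, B)) (Function('n')(B) = Mul(-4, Add(1, B)) = Add(-4, Mul(-4, B)))
Mul(7, Function('n')(22)) = Mul(7, Add(-4, Mul(-4, 22))) = Mul(7, Add(-4, -88)) = Mul(7, -92) = -644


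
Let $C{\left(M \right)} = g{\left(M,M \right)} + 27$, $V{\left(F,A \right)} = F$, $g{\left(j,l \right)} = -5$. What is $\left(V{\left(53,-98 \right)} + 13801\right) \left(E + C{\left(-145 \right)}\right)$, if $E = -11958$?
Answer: $-165361344$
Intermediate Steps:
$C{\left(M \right)} = 22$ ($C{\left(M \right)} = -5 + 27 = 22$)
$\left(V{\left(53,-98 \right)} + 13801\right) \left(E + C{\left(-145 \right)}\right) = \left(53 + 13801\right) \left(-11958 + 22\right) = 13854 \left(-11936\right) = -165361344$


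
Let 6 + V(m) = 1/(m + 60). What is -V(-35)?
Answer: 149/25 ≈ 5.9600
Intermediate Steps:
V(m) = -6 + 1/(60 + m) (V(m) = -6 + 1/(m + 60) = -6 + 1/(60 + m))
-V(-35) = -(-359 - 6*(-35))/(60 - 35) = -(-359 + 210)/25 = -(-149)/25 = -1*(-149/25) = 149/25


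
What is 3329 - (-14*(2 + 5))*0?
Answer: 3329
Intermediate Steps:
3329 - (-14*(2 + 5))*0 = 3329 - (-14*7)*0 = 3329 - (-98)*0 = 3329 - 1*0 = 3329 + 0 = 3329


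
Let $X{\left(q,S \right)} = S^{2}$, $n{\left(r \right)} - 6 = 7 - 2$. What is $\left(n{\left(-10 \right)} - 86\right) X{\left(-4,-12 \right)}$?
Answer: $-10800$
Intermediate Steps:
$n{\left(r \right)} = 11$ ($n{\left(r \right)} = 6 + \left(7 - 2\right) = 6 + 5 = 11$)
$\left(n{\left(-10 \right)} - 86\right) X{\left(-4,-12 \right)} = \left(11 - 86\right) \left(-12\right)^{2} = \left(-75\right) 144 = -10800$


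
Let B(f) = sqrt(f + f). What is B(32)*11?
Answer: 88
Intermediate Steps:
B(f) = sqrt(2)*sqrt(f) (B(f) = sqrt(2*f) = sqrt(2)*sqrt(f))
B(32)*11 = (sqrt(2)*sqrt(32))*11 = (sqrt(2)*(4*sqrt(2)))*11 = 8*11 = 88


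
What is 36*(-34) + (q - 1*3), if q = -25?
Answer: -1252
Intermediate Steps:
36*(-34) + (q - 1*3) = 36*(-34) + (-25 - 1*3) = -1224 + (-25 - 3) = -1224 - 28 = -1252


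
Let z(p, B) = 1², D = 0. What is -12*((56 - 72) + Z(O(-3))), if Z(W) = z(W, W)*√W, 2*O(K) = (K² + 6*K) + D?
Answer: 192 - 18*I*√2 ≈ 192.0 - 25.456*I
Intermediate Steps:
z(p, B) = 1
O(K) = K²/2 + 3*K (O(K) = ((K² + 6*K) + 0)/2 = (K² + 6*K)/2 = K²/2 + 3*K)
Z(W) = √W (Z(W) = 1*√W = √W)
-12*((56 - 72) + Z(O(-3))) = -12*((56 - 72) + √((½)*(-3)*(6 - 3))) = -12*(-16 + √((½)*(-3)*3)) = -12*(-16 + √(-9/2)) = -12*(-16 + 3*I*√2/2) = 192 - 18*I*√2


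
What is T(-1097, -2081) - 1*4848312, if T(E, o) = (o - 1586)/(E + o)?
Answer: -15407931869/3178 ≈ -4.8483e+6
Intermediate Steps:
T(E, o) = (-1586 + o)/(E + o)
T(-1097, -2081) - 1*4848312 = (-1586 - 2081)/(-1097 - 2081) - 1*4848312 = -3667/(-3178) - 4848312 = -1/3178*(-3667) - 4848312 = 3667/3178 - 4848312 = -15407931869/3178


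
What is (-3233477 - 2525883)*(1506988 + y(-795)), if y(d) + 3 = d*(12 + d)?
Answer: -12264384339200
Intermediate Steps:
y(d) = -3 + d*(12 + d)
(-3233477 - 2525883)*(1506988 + y(-795)) = (-3233477 - 2525883)*(1506988 + (-3 + (-795)² + 12*(-795))) = -5759360*(1506988 + (-3 + 632025 - 9540)) = -5759360*(1506988 + 622482) = -5759360*2129470 = -12264384339200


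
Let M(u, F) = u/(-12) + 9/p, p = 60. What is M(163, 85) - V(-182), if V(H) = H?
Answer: 5057/30 ≈ 168.57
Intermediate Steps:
M(u, F) = 3/20 - u/12 (M(u, F) = u/(-12) + 9/60 = u*(-1/12) + 9*(1/60) = -u/12 + 3/20 = 3/20 - u/12)
M(163, 85) - V(-182) = (3/20 - 1/12*163) - 1*(-182) = (3/20 - 163/12) + 182 = -403/30 + 182 = 5057/30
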